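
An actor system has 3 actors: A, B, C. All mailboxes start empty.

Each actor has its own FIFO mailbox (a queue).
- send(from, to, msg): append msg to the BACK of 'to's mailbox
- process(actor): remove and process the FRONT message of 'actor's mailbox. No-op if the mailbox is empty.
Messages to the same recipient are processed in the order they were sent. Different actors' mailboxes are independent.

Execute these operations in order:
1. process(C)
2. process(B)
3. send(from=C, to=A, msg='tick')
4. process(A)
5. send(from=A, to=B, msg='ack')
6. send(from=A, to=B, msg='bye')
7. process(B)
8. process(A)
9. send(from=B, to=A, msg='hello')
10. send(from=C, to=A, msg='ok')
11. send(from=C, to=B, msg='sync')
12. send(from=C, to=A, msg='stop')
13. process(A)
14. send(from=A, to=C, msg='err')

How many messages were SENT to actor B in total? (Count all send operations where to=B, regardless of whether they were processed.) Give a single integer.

After 1 (process(C)): A:[] B:[] C:[]
After 2 (process(B)): A:[] B:[] C:[]
After 3 (send(from=C, to=A, msg='tick')): A:[tick] B:[] C:[]
After 4 (process(A)): A:[] B:[] C:[]
After 5 (send(from=A, to=B, msg='ack')): A:[] B:[ack] C:[]
After 6 (send(from=A, to=B, msg='bye')): A:[] B:[ack,bye] C:[]
After 7 (process(B)): A:[] B:[bye] C:[]
After 8 (process(A)): A:[] B:[bye] C:[]
After 9 (send(from=B, to=A, msg='hello')): A:[hello] B:[bye] C:[]
After 10 (send(from=C, to=A, msg='ok')): A:[hello,ok] B:[bye] C:[]
After 11 (send(from=C, to=B, msg='sync')): A:[hello,ok] B:[bye,sync] C:[]
After 12 (send(from=C, to=A, msg='stop')): A:[hello,ok,stop] B:[bye,sync] C:[]
After 13 (process(A)): A:[ok,stop] B:[bye,sync] C:[]
After 14 (send(from=A, to=C, msg='err')): A:[ok,stop] B:[bye,sync] C:[err]

Answer: 3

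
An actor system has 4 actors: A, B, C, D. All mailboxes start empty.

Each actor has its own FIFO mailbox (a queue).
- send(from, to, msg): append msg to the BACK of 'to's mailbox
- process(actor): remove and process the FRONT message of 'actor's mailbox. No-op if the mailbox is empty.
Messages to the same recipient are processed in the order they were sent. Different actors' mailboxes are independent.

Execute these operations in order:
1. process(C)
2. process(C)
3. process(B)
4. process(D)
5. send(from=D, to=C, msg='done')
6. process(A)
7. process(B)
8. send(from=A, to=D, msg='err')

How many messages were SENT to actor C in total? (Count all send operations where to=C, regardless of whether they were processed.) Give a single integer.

Answer: 1

Derivation:
After 1 (process(C)): A:[] B:[] C:[] D:[]
After 2 (process(C)): A:[] B:[] C:[] D:[]
After 3 (process(B)): A:[] B:[] C:[] D:[]
After 4 (process(D)): A:[] B:[] C:[] D:[]
After 5 (send(from=D, to=C, msg='done')): A:[] B:[] C:[done] D:[]
After 6 (process(A)): A:[] B:[] C:[done] D:[]
After 7 (process(B)): A:[] B:[] C:[done] D:[]
After 8 (send(from=A, to=D, msg='err')): A:[] B:[] C:[done] D:[err]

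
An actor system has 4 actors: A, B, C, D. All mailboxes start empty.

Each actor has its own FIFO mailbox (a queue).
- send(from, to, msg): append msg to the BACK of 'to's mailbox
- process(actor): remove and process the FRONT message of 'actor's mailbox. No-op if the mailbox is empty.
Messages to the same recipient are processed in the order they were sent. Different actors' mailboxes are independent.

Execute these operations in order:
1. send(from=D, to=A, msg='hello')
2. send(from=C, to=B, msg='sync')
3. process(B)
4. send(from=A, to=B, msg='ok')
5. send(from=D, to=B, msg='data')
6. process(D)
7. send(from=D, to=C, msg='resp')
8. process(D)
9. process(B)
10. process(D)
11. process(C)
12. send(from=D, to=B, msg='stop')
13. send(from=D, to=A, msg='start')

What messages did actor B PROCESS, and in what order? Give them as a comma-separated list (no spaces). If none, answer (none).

Answer: sync,ok

Derivation:
After 1 (send(from=D, to=A, msg='hello')): A:[hello] B:[] C:[] D:[]
After 2 (send(from=C, to=B, msg='sync')): A:[hello] B:[sync] C:[] D:[]
After 3 (process(B)): A:[hello] B:[] C:[] D:[]
After 4 (send(from=A, to=B, msg='ok')): A:[hello] B:[ok] C:[] D:[]
After 5 (send(from=D, to=B, msg='data')): A:[hello] B:[ok,data] C:[] D:[]
After 6 (process(D)): A:[hello] B:[ok,data] C:[] D:[]
After 7 (send(from=D, to=C, msg='resp')): A:[hello] B:[ok,data] C:[resp] D:[]
After 8 (process(D)): A:[hello] B:[ok,data] C:[resp] D:[]
After 9 (process(B)): A:[hello] B:[data] C:[resp] D:[]
After 10 (process(D)): A:[hello] B:[data] C:[resp] D:[]
After 11 (process(C)): A:[hello] B:[data] C:[] D:[]
After 12 (send(from=D, to=B, msg='stop')): A:[hello] B:[data,stop] C:[] D:[]
After 13 (send(from=D, to=A, msg='start')): A:[hello,start] B:[data,stop] C:[] D:[]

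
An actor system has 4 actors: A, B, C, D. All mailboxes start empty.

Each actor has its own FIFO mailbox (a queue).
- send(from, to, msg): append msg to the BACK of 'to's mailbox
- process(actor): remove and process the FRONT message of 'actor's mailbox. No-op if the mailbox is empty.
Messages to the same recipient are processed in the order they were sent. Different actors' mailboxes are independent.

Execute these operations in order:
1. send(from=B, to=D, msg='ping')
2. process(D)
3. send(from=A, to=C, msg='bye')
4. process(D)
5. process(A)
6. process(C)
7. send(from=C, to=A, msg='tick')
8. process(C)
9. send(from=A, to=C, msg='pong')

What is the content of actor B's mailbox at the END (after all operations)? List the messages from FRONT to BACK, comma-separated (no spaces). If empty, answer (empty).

After 1 (send(from=B, to=D, msg='ping')): A:[] B:[] C:[] D:[ping]
After 2 (process(D)): A:[] B:[] C:[] D:[]
After 3 (send(from=A, to=C, msg='bye')): A:[] B:[] C:[bye] D:[]
After 4 (process(D)): A:[] B:[] C:[bye] D:[]
After 5 (process(A)): A:[] B:[] C:[bye] D:[]
After 6 (process(C)): A:[] B:[] C:[] D:[]
After 7 (send(from=C, to=A, msg='tick')): A:[tick] B:[] C:[] D:[]
After 8 (process(C)): A:[tick] B:[] C:[] D:[]
After 9 (send(from=A, to=C, msg='pong')): A:[tick] B:[] C:[pong] D:[]

Answer: (empty)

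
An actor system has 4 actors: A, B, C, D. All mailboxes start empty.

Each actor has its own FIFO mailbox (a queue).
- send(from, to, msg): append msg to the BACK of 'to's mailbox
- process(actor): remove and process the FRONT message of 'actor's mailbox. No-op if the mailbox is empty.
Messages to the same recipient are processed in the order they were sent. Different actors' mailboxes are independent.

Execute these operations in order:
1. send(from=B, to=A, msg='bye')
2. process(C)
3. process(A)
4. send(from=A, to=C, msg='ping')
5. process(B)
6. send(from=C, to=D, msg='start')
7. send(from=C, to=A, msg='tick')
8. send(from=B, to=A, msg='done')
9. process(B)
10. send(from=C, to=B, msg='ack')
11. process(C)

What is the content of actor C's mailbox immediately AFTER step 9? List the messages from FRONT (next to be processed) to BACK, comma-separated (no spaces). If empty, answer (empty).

After 1 (send(from=B, to=A, msg='bye')): A:[bye] B:[] C:[] D:[]
After 2 (process(C)): A:[bye] B:[] C:[] D:[]
After 3 (process(A)): A:[] B:[] C:[] D:[]
After 4 (send(from=A, to=C, msg='ping')): A:[] B:[] C:[ping] D:[]
After 5 (process(B)): A:[] B:[] C:[ping] D:[]
After 6 (send(from=C, to=D, msg='start')): A:[] B:[] C:[ping] D:[start]
After 7 (send(from=C, to=A, msg='tick')): A:[tick] B:[] C:[ping] D:[start]
After 8 (send(from=B, to=A, msg='done')): A:[tick,done] B:[] C:[ping] D:[start]
After 9 (process(B)): A:[tick,done] B:[] C:[ping] D:[start]

ping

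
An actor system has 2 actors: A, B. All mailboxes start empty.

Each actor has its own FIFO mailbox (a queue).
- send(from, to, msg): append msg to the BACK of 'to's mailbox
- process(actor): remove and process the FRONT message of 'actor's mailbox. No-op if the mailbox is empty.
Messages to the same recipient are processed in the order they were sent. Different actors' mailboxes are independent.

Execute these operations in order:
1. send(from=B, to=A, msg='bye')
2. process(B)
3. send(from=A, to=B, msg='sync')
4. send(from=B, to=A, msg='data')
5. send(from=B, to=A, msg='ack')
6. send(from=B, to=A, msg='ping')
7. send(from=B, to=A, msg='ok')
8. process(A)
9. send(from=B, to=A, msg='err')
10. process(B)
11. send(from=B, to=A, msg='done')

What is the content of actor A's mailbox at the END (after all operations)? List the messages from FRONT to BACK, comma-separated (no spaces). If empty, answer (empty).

Answer: data,ack,ping,ok,err,done

Derivation:
After 1 (send(from=B, to=A, msg='bye')): A:[bye] B:[]
After 2 (process(B)): A:[bye] B:[]
After 3 (send(from=A, to=B, msg='sync')): A:[bye] B:[sync]
After 4 (send(from=B, to=A, msg='data')): A:[bye,data] B:[sync]
After 5 (send(from=B, to=A, msg='ack')): A:[bye,data,ack] B:[sync]
After 6 (send(from=B, to=A, msg='ping')): A:[bye,data,ack,ping] B:[sync]
After 7 (send(from=B, to=A, msg='ok')): A:[bye,data,ack,ping,ok] B:[sync]
After 8 (process(A)): A:[data,ack,ping,ok] B:[sync]
After 9 (send(from=B, to=A, msg='err')): A:[data,ack,ping,ok,err] B:[sync]
After 10 (process(B)): A:[data,ack,ping,ok,err] B:[]
After 11 (send(from=B, to=A, msg='done')): A:[data,ack,ping,ok,err,done] B:[]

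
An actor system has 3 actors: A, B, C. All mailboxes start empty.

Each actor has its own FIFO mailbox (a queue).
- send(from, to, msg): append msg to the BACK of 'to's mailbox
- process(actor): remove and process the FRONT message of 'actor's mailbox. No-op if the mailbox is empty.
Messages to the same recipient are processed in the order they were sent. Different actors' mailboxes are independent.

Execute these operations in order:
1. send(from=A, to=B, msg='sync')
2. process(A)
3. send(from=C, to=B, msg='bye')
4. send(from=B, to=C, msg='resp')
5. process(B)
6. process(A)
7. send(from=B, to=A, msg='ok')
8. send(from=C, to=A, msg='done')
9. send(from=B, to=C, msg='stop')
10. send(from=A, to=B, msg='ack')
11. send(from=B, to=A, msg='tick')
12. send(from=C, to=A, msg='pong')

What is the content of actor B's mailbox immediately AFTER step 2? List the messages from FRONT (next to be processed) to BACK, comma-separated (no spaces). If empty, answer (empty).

After 1 (send(from=A, to=B, msg='sync')): A:[] B:[sync] C:[]
After 2 (process(A)): A:[] B:[sync] C:[]

sync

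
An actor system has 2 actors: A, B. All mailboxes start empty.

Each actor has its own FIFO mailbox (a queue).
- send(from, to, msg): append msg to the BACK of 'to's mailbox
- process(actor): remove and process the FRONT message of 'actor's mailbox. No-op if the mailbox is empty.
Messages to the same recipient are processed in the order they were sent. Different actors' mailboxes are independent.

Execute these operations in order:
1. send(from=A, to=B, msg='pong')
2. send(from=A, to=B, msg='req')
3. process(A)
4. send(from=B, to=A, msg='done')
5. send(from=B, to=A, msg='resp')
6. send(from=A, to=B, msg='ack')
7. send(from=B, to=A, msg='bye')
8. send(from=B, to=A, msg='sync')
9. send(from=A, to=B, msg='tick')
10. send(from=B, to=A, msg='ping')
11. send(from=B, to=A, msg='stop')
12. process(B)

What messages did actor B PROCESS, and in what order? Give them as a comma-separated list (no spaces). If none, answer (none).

After 1 (send(from=A, to=B, msg='pong')): A:[] B:[pong]
After 2 (send(from=A, to=B, msg='req')): A:[] B:[pong,req]
After 3 (process(A)): A:[] B:[pong,req]
After 4 (send(from=B, to=A, msg='done')): A:[done] B:[pong,req]
After 5 (send(from=B, to=A, msg='resp')): A:[done,resp] B:[pong,req]
After 6 (send(from=A, to=B, msg='ack')): A:[done,resp] B:[pong,req,ack]
After 7 (send(from=B, to=A, msg='bye')): A:[done,resp,bye] B:[pong,req,ack]
After 8 (send(from=B, to=A, msg='sync')): A:[done,resp,bye,sync] B:[pong,req,ack]
After 9 (send(from=A, to=B, msg='tick')): A:[done,resp,bye,sync] B:[pong,req,ack,tick]
After 10 (send(from=B, to=A, msg='ping')): A:[done,resp,bye,sync,ping] B:[pong,req,ack,tick]
After 11 (send(from=B, to=A, msg='stop')): A:[done,resp,bye,sync,ping,stop] B:[pong,req,ack,tick]
After 12 (process(B)): A:[done,resp,bye,sync,ping,stop] B:[req,ack,tick]

Answer: pong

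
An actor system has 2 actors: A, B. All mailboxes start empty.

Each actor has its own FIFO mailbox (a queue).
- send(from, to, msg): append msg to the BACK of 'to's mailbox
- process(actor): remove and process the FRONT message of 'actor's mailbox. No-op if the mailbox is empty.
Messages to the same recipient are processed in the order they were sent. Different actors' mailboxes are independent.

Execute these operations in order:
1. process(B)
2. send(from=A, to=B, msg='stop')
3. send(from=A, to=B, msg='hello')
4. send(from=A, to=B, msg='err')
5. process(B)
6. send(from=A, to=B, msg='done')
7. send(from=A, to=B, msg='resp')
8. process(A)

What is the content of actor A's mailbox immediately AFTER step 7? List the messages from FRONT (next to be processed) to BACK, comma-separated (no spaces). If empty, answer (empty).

After 1 (process(B)): A:[] B:[]
After 2 (send(from=A, to=B, msg='stop')): A:[] B:[stop]
After 3 (send(from=A, to=B, msg='hello')): A:[] B:[stop,hello]
After 4 (send(from=A, to=B, msg='err')): A:[] B:[stop,hello,err]
After 5 (process(B)): A:[] B:[hello,err]
After 6 (send(from=A, to=B, msg='done')): A:[] B:[hello,err,done]
After 7 (send(from=A, to=B, msg='resp')): A:[] B:[hello,err,done,resp]

(empty)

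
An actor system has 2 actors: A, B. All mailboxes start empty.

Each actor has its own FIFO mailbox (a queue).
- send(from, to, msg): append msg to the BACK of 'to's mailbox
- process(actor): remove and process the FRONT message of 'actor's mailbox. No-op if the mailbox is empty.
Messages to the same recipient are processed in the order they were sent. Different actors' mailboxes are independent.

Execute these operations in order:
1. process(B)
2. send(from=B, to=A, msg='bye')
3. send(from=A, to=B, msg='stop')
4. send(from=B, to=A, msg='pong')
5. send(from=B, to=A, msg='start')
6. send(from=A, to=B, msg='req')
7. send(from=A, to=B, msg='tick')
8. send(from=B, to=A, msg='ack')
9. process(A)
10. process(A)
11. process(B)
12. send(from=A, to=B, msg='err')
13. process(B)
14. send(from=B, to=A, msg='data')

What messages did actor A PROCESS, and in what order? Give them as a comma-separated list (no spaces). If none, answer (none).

Answer: bye,pong

Derivation:
After 1 (process(B)): A:[] B:[]
After 2 (send(from=B, to=A, msg='bye')): A:[bye] B:[]
After 3 (send(from=A, to=B, msg='stop')): A:[bye] B:[stop]
After 4 (send(from=B, to=A, msg='pong')): A:[bye,pong] B:[stop]
After 5 (send(from=B, to=A, msg='start')): A:[bye,pong,start] B:[stop]
After 6 (send(from=A, to=B, msg='req')): A:[bye,pong,start] B:[stop,req]
After 7 (send(from=A, to=B, msg='tick')): A:[bye,pong,start] B:[stop,req,tick]
After 8 (send(from=B, to=A, msg='ack')): A:[bye,pong,start,ack] B:[stop,req,tick]
After 9 (process(A)): A:[pong,start,ack] B:[stop,req,tick]
After 10 (process(A)): A:[start,ack] B:[stop,req,tick]
After 11 (process(B)): A:[start,ack] B:[req,tick]
After 12 (send(from=A, to=B, msg='err')): A:[start,ack] B:[req,tick,err]
After 13 (process(B)): A:[start,ack] B:[tick,err]
After 14 (send(from=B, to=A, msg='data')): A:[start,ack,data] B:[tick,err]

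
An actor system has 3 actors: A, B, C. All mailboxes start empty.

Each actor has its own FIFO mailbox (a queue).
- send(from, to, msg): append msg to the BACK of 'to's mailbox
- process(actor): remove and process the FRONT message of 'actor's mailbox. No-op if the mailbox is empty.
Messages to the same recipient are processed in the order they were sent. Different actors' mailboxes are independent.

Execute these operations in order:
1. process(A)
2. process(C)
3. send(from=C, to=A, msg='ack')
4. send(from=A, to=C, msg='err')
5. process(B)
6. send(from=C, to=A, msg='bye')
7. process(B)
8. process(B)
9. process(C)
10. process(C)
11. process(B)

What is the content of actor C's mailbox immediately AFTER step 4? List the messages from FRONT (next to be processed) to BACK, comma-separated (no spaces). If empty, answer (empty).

After 1 (process(A)): A:[] B:[] C:[]
After 2 (process(C)): A:[] B:[] C:[]
After 3 (send(from=C, to=A, msg='ack')): A:[ack] B:[] C:[]
After 4 (send(from=A, to=C, msg='err')): A:[ack] B:[] C:[err]

err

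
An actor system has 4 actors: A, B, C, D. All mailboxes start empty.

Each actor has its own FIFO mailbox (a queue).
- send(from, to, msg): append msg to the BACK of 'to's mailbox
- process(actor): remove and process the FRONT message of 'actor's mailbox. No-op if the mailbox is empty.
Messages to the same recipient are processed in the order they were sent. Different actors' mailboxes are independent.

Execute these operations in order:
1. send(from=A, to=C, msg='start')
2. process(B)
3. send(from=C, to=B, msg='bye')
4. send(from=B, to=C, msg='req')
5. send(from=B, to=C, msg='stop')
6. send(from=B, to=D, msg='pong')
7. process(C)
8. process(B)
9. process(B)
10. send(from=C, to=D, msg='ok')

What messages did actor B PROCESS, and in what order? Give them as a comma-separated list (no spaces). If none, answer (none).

After 1 (send(from=A, to=C, msg='start')): A:[] B:[] C:[start] D:[]
After 2 (process(B)): A:[] B:[] C:[start] D:[]
After 3 (send(from=C, to=B, msg='bye')): A:[] B:[bye] C:[start] D:[]
After 4 (send(from=B, to=C, msg='req')): A:[] B:[bye] C:[start,req] D:[]
After 5 (send(from=B, to=C, msg='stop')): A:[] B:[bye] C:[start,req,stop] D:[]
After 6 (send(from=B, to=D, msg='pong')): A:[] B:[bye] C:[start,req,stop] D:[pong]
After 7 (process(C)): A:[] B:[bye] C:[req,stop] D:[pong]
After 8 (process(B)): A:[] B:[] C:[req,stop] D:[pong]
After 9 (process(B)): A:[] B:[] C:[req,stop] D:[pong]
After 10 (send(from=C, to=D, msg='ok')): A:[] B:[] C:[req,stop] D:[pong,ok]

Answer: bye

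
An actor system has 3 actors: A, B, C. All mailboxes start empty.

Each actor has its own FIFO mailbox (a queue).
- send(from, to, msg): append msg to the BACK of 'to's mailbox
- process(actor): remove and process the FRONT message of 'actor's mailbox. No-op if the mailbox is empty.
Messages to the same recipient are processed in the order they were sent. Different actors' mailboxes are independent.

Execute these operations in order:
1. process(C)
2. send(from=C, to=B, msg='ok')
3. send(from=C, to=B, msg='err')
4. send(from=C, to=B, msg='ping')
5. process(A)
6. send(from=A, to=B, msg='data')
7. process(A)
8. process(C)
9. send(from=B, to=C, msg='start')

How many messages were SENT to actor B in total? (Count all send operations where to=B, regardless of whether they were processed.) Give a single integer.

After 1 (process(C)): A:[] B:[] C:[]
After 2 (send(from=C, to=B, msg='ok')): A:[] B:[ok] C:[]
After 3 (send(from=C, to=B, msg='err')): A:[] B:[ok,err] C:[]
After 4 (send(from=C, to=B, msg='ping')): A:[] B:[ok,err,ping] C:[]
After 5 (process(A)): A:[] B:[ok,err,ping] C:[]
After 6 (send(from=A, to=B, msg='data')): A:[] B:[ok,err,ping,data] C:[]
After 7 (process(A)): A:[] B:[ok,err,ping,data] C:[]
After 8 (process(C)): A:[] B:[ok,err,ping,data] C:[]
After 9 (send(from=B, to=C, msg='start')): A:[] B:[ok,err,ping,data] C:[start]

Answer: 4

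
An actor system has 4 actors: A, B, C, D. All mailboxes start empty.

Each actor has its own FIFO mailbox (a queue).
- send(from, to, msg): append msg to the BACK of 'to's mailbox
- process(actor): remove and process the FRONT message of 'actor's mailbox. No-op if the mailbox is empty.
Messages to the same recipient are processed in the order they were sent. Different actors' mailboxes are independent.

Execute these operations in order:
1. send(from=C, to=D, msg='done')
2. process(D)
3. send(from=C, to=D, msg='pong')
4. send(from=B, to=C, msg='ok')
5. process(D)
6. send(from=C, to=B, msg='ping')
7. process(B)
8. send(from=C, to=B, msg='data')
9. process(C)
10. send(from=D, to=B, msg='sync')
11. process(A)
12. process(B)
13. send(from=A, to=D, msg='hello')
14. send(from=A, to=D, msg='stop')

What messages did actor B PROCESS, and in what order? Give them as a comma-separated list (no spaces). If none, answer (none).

Answer: ping,data

Derivation:
After 1 (send(from=C, to=D, msg='done')): A:[] B:[] C:[] D:[done]
After 2 (process(D)): A:[] B:[] C:[] D:[]
After 3 (send(from=C, to=D, msg='pong')): A:[] B:[] C:[] D:[pong]
After 4 (send(from=B, to=C, msg='ok')): A:[] B:[] C:[ok] D:[pong]
After 5 (process(D)): A:[] B:[] C:[ok] D:[]
After 6 (send(from=C, to=B, msg='ping')): A:[] B:[ping] C:[ok] D:[]
After 7 (process(B)): A:[] B:[] C:[ok] D:[]
After 8 (send(from=C, to=B, msg='data')): A:[] B:[data] C:[ok] D:[]
After 9 (process(C)): A:[] B:[data] C:[] D:[]
After 10 (send(from=D, to=B, msg='sync')): A:[] B:[data,sync] C:[] D:[]
After 11 (process(A)): A:[] B:[data,sync] C:[] D:[]
After 12 (process(B)): A:[] B:[sync] C:[] D:[]
After 13 (send(from=A, to=D, msg='hello')): A:[] B:[sync] C:[] D:[hello]
After 14 (send(from=A, to=D, msg='stop')): A:[] B:[sync] C:[] D:[hello,stop]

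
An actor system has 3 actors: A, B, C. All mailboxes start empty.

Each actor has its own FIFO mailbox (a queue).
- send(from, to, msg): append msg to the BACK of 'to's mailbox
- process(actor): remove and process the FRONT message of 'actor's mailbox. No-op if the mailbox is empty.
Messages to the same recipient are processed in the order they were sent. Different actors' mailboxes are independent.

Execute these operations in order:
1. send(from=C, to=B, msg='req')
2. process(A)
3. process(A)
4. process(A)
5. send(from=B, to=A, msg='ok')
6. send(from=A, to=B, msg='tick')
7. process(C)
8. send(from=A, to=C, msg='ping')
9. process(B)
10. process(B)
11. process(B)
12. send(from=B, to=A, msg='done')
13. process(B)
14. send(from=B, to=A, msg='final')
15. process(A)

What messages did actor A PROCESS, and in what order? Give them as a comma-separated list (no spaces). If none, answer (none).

Answer: ok

Derivation:
After 1 (send(from=C, to=B, msg='req')): A:[] B:[req] C:[]
After 2 (process(A)): A:[] B:[req] C:[]
After 3 (process(A)): A:[] B:[req] C:[]
After 4 (process(A)): A:[] B:[req] C:[]
After 5 (send(from=B, to=A, msg='ok')): A:[ok] B:[req] C:[]
After 6 (send(from=A, to=B, msg='tick')): A:[ok] B:[req,tick] C:[]
After 7 (process(C)): A:[ok] B:[req,tick] C:[]
After 8 (send(from=A, to=C, msg='ping')): A:[ok] B:[req,tick] C:[ping]
After 9 (process(B)): A:[ok] B:[tick] C:[ping]
After 10 (process(B)): A:[ok] B:[] C:[ping]
After 11 (process(B)): A:[ok] B:[] C:[ping]
After 12 (send(from=B, to=A, msg='done')): A:[ok,done] B:[] C:[ping]
After 13 (process(B)): A:[ok,done] B:[] C:[ping]
After 14 (send(from=B, to=A, msg='final')): A:[ok,done,final] B:[] C:[ping]
After 15 (process(A)): A:[done,final] B:[] C:[ping]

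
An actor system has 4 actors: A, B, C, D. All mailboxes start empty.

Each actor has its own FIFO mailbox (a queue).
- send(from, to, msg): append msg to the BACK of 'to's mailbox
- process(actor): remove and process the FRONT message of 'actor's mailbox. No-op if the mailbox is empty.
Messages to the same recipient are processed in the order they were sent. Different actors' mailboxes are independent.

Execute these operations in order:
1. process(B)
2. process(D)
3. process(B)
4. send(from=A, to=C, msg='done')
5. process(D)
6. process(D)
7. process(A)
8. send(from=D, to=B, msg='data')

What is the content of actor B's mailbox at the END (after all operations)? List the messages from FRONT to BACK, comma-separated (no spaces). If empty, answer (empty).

After 1 (process(B)): A:[] B:[] C:[] D:[]
After 2 (process(D)): A:[] B:[] C:[] D:[]
After 3 (process(B)): A:[] B:[] C:[] D:[]
After 4 (send(from=A, to=C, msg='done')): A:[] B:[] C:[done] D:[]
After 5 (process(D)): A:[] B:[] C:[done] D:[]
After 6 (process(D)): A:[] B:[] C:[done] D:[]
After 7 (process(A)): A:[] B:[] C:[done] D:[]
After 8 (send(from=D, to=B, msg='data')): A:[] B:[data] C:[done] D:[]

Answer: data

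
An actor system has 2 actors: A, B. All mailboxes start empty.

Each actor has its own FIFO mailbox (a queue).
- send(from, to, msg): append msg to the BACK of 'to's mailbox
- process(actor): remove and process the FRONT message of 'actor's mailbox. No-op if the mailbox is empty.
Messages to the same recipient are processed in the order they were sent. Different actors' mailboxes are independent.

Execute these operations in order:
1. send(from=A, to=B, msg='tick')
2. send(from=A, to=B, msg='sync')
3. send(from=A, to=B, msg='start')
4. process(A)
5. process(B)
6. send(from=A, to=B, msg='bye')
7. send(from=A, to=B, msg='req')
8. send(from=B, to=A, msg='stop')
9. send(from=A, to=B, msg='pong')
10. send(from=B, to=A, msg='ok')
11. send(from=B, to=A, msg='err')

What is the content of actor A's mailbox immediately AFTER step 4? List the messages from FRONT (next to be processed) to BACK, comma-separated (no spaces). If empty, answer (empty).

After 1 (send(from=A, to=B, msg='tick')): A:[] B:[tick]
After 2 (send(from=A, to=B, msg='sync')): A:[] B:[tick,sync]
After 3 (send(from=A, to=B, msg='start')): A:[] B:[tick,sync,start]
After 4 (process(A)): A:[] B:[tick,sync,start]

(empty)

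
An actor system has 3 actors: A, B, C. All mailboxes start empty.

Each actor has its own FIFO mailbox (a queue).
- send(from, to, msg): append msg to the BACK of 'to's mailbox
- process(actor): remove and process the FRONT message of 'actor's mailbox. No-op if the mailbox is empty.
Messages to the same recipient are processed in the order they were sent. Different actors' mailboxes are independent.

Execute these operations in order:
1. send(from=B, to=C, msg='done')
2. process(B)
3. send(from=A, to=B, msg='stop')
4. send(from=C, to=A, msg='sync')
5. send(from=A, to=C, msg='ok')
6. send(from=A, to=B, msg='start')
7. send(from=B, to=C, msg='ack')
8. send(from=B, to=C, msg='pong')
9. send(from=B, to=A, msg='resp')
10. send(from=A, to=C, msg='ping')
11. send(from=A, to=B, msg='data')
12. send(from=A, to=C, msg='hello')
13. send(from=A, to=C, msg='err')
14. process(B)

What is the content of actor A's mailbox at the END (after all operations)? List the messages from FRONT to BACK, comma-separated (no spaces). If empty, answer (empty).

Answer: sync,resp

Derivation:
After 1 (send(from=B, to=C, msg='done')): A:[] B:[] C:[done]
After 2 (process(B)): A:[] B:[] C:[done]
After 3 (send(from=A, to=B, msg='stop')): A:[] B:[stop] C:[done]
After 4 (send(from=C, to=A, msg='sync')): A:[sync] B:[stop] C:[done]
After 5 (send(from=A, to=C, msg='ok')): A:[sync] B:[stop] C:[done,ok]
After 6 (send(from=A, to=B, msg='start')): A:[sync] B:[stop,start] C:[done,ok]
After 7 (send(from=B, to=C, msg='ack')): A:[sync] B:[stop,start] C:[done,ok,ack]
After 8 (send(from=B, to=C, msg='pong')): A:[sync] B:[stop,start] C:[done,ok,ack,pong]
After 9 (send(from=B, to=A, msg='resp')): A:[sync,resp] B:[stop,start] C:[done,ok,ack,pong]
After 10 (send(from=A, to=C, msg='ping')): A:[sync,resp] B:[stop,start] C:[done,ok,ack,pong,ping]
After 11 (send(from=A, to=B, msg='data')): A:[sync,resp] B:[stop,start,data] C:[done,ok,ack,pong,ping]
After 12 (send(from=A, to=C, msg='hello')): A:[sync,resp] B:[stop,start,data] C:[done,ok,ack,pong,ping,hello]
After 13 (send(from=A, to=C, msg='err')): A:[sync,resp] B:[stop,start,data] C:[done,ok,ack,pong,ping,hello,err]
After 14 (process(B)): A:[sync,resp] B:[start,data] C:[done,ok,ack,pong,ping,hello,err]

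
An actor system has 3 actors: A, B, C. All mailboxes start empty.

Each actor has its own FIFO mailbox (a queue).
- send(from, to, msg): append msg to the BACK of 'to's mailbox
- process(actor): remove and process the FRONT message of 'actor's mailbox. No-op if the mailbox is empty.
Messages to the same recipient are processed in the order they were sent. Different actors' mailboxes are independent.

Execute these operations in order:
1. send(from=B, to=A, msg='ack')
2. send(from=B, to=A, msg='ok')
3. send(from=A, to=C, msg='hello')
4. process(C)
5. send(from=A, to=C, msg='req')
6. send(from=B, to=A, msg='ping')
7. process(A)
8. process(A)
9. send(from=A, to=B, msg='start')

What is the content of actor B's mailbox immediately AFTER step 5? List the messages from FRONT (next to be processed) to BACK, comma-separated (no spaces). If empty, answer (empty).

After 1 (send(from=B, to=A, msg='ack')): A:[ack] B:[] C:[]
After 2 (send(from=B, to=A, msg='ok')): A:[ack,ok] B:[] C:[]
After 3 (send(from=A, to=C, msg='hello')): A:[ack,ok] B:[] C:[hello]
After 4 (process(C)): A:[ack,ok] B:[] C:[]
After 5 (send(from=A, to=C, msg='req')): A:[ack,ok] B:[] C:[req]

(empty)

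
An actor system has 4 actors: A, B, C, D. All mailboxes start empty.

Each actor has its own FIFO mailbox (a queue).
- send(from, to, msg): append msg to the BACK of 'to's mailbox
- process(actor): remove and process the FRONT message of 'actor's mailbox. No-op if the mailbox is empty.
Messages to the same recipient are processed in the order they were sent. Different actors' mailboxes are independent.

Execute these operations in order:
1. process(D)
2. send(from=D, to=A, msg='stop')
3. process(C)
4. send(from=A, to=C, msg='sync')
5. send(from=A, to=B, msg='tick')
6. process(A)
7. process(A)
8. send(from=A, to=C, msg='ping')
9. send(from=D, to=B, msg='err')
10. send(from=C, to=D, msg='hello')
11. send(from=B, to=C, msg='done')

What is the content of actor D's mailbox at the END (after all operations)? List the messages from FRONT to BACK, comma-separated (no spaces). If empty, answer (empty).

After 1 (process(D)): A:[] B:[] C:[] D:[]
After 2 (send(from=D, to=A, msg='stop')): A:[stop] B:[] C:[] D:[]
After 3 (process(C)): A:[stop] B:[] C:[] D:[]
After 4 (send(from=A, to=C, msg='sync')): A:[stop] B:[] C:[sync] D:[]
After 5 (send(from=A, to=B, msg='tick')): A:[stop] B:[tick] C:[sync] D:[]
After 6 (process(A)): A:[] B:[tick] C:[sync] D:[]
After 7 (process(A)): A:[] B:[tick] C:[sync] D:[]
After 8 (send(from=A, to=C, msg='ping')): A:[] B:[tick] C:[sync,ping] D:[]
After 9 (send(from=D, to=B, msg='err')): A:[] B:[tick,err] C:[sync,ping] D:[]
After 10 (send(from=C, to=D, msg='hello')): A:[] B:[tick,err] C:[sync,ping] D:[hello]
After 11 (send(from=B, to=C, msg='done')): A:[] B:[tick,err] C:[sync,ping,done] D:[hello]

Answer: hello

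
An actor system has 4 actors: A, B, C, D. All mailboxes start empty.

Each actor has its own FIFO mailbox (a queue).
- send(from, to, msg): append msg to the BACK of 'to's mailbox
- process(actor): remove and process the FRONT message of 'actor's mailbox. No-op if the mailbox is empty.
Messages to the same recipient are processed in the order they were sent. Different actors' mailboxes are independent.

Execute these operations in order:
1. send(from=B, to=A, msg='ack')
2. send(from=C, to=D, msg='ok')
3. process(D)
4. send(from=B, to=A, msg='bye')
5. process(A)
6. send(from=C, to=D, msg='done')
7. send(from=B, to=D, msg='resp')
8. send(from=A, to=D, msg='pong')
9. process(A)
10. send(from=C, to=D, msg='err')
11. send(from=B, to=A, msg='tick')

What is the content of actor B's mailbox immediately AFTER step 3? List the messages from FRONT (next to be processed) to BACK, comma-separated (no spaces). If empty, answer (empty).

After 1 (send(from=B, to=A, msg='ack')): A:[ack] B:[] C:[] D:[]
After 2 (send(from=C, to=D, msg='ok')): A:[ack] B:[] C:[] D:[ok]
After 3 (process(D)): A:[ack] B:[] C:[] D:[]

(empty)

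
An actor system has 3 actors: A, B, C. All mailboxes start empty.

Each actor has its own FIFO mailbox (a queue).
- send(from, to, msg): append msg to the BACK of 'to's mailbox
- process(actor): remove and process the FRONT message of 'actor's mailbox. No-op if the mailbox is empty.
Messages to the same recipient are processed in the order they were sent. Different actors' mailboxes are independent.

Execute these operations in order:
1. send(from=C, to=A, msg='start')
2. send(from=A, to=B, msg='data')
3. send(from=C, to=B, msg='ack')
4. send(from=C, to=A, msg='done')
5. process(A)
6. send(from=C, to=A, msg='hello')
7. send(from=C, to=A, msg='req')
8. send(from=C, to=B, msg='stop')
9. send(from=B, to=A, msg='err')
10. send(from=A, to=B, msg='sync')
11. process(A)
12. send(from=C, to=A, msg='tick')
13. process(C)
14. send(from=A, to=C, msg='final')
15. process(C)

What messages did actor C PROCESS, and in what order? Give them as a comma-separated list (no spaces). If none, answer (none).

After 1 (send(from=C, to=A, msg='start')): A:[start] B:[] C:[]
After 2 (send(from=A, to=B, msg='data')): A:[start] B:[data] C:[]
After 3 (send(from=C, to=B, msg='ack')): A:[start] B:[data,ack] C:[]
After 4 (send(from=C, to=A, msg='done')): A:[start,done] B:[data,ack] C:[]
After 5 (process(A)): A:[done] B:[data,ack] C:[]
After 6 (send(from=C, to=A, msg='hello')): A:[done,hello] B:[data,ack] C:[]
After 7 (send(from=C, to=A, msg='req')): A:[done,hello,req] B:[data,ack] C:[]
After 8 (send(from=C, to=B, msg='stop')): A:[done,hello,req] B:[data,ack,stop] C:[]
After 9 (send(from=B, to=A, msg='err')): A:[done,hello,req,err] B:[data,ack,stop] C:[]
After 10 (send(from=A, to=B, msg='sync')): A:[done,hello,req,err] B:[data,ack,stop,sync] C:[]
After 11 (process(A)): A:[hello,req,err] B:[data,ack,stop,sync] C:[]
After 12 (send(from=C, to=A, msg='tick')): A:[hello,req,err,tick] B:[data,ack,stop,sync] C:[]
After 13 (process(C)): A:[hello,req,err,tick] B:[data,ack,stop,sync] C:[]
After 14 (send(from=A, to=C, msg='final')): A:[hello,req,err,tick] B:[data,ack,stop,sync] C:[final]
After 15 (process(C)): A:[hello,req,err,tick] B:[data,ack,stop,sync] C:[]

Answer: final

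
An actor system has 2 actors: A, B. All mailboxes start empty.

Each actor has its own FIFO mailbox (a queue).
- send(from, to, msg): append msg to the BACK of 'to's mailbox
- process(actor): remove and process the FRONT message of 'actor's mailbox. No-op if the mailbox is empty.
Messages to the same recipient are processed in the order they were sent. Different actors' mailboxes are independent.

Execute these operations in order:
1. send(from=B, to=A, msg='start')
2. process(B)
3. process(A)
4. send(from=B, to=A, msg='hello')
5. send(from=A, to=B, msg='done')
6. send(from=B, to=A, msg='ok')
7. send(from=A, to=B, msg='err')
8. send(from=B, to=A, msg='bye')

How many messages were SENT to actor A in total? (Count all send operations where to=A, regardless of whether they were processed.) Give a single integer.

Answer: 4

Derivation:
After 1 (send(from=B, to=A, msg='start')): A:[start] B:[]
After 2 (process(B)): A:[start] B:[]
After 3 (process(A)): A:[] B:[]
After 4 (send(from=B, to=A, msg='hello')): A:[hello] B:[]
After 5 (send(from=A, to=B, msg='done')): A:[hello] B:[done]
After 6 (send(from=B, to=A, msg='ok')): A:[hello,ok] B:[done]
After 7 (send(from=A, to=B, msg='err')): A:[hello,ok] B:[done,err]
After 8 (send(from=B, to=A, msg='bye')): A:[hello,ok,bye] B:[done,err]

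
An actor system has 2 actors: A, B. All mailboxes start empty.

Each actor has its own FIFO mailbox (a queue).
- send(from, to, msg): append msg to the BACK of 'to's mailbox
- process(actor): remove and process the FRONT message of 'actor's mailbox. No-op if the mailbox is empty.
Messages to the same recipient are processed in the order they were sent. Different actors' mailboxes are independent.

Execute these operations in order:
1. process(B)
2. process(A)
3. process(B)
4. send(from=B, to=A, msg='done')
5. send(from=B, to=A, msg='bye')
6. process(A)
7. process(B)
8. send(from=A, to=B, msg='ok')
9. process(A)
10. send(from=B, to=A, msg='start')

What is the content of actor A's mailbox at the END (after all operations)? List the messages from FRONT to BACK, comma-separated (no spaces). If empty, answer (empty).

Answer: start

Derivation:
After 1 (process(B)): A:[] B:[]
After 2 (process(A)): A:[] B:[]
After 3 (process(B)): A:[] B:[]
After 4 (send(from=B, to=A, msg='done')): A:[done] B:[]
After 5 (send(from=B, to=A, msg='bye')): A:[done,bye] B:[]
After 6 (process(A)): A:[bye] B:[]
After 7 (process(B)): A:[bye] B:[]
After 8 (send(from=A, to=B, msg='ok')): A:[bye] B:[ok]
After 9 (process(A)): A:[] B:[ok]
After 10 (send(from=B, to=A, msg='start')): A:[start] B:[ok]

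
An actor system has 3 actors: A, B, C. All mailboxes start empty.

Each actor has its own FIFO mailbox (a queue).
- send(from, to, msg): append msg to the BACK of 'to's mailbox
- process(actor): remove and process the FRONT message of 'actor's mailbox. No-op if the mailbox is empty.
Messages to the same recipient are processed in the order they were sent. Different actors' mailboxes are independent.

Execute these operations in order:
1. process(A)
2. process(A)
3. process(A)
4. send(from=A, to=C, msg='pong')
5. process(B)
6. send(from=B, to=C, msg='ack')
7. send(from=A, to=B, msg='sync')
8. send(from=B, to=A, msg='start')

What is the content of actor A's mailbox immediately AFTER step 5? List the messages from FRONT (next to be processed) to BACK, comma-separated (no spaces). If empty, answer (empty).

After 1 (process(A)): A:[] B:[] C:[]
After 2 (process(A)): A:[] B:[] C:[]
After 3 (process(A)): A:[] B:[] C:[]
After 4 (send(from=A, to=C, msg='pong')): A:[] B:[] C:[pong]
After 5 (process(B)): A:[] B:[] C:[pong]

(empty)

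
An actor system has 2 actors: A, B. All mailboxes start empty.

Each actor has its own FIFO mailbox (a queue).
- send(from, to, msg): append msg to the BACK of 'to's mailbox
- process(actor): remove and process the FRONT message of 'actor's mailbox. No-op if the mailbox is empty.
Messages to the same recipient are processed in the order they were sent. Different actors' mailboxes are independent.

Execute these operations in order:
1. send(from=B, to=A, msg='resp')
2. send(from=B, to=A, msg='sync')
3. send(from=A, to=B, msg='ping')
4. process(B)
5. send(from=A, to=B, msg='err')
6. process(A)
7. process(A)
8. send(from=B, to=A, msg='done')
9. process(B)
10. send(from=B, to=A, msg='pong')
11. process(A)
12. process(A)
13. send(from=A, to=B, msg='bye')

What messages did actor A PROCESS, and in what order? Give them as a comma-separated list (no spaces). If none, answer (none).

Answer: resp,sync,done,pong

Derivation:
After 1 (send(from=B, to=A, msg='resp')): A:[resp] B:[]
After 2 (send(from=B, to=A, msg='sync')): A:[resp,sync] B:[]
After 3 (send(from=A, to=B, msg='ping')): A:[resp,sync] B:[ping]
After 4 (process(B)): A:[resp,sync] B:[]
After 5 (send(from=A, to=B, msg='err')): A:[resp,sync] B:[err]
After 6 (process(A)): A:[sync] B:[err]
After 7 (process(A)): A:[] B:[err]
After 8 (send(from=B, to=A, msg='done')): A:[done] B:[err]
After 9 (process(B)): A:[done] B:[]
After 10 (send(from=B, to=A, msg='pong')): A:[done,pong] B:[]
After 11 (process(A)): A:[pong] B:[]
After 12 (process(A)): A:[] B:[]
After 13 (send(from=A, to=B, msg='bye')): A:[] B:[bye]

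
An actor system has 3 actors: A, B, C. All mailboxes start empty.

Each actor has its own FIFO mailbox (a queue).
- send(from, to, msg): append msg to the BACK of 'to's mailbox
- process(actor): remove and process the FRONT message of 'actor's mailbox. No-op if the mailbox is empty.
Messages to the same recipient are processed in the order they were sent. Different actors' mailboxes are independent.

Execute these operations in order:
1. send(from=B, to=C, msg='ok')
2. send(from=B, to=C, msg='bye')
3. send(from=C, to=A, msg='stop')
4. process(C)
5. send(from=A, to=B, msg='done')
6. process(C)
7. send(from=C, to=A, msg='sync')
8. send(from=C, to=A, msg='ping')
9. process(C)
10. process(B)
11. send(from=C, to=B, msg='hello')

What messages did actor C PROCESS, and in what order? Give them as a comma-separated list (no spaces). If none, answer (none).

After 1 (send(from=B, to=C, msg='ok')): A:[] B:[] C:[ok]
After 2 (send(from=B, to=C, msg='bye')): A:[] B:[] C:[ok,bye]
After 3 (send(from=C, to=A, msg='stop')): A:[stop] B:[] C:[ok,bye]
After 4 (process(C)): A:[stop] B:[] C:[bye]
After 5 (send(from=A, to=B, msg='done')): A:[stop] B:[done] C:[bye]
After 6 (process(C)): A:[stop] B:[done] C:[]
After 7 (send(from=C, to=A, msg='sync')): A:[stop,sync] B:[done] C:[]
After 8 (send(from=C, to=A, msg='ping')): A:[stop,sync,ping] B:[done] C:[]
After 9 (process(C)): A:[stop,sync,ping] B:[done] C:[]
After 10 (process(B)): A:[stop,sync,ping] B:[] C:[]
After 11 (send(from=C, to=B, msg='hello')): A:[stop,sync,ping] B:[hello] C:[]

Answer: ok,bye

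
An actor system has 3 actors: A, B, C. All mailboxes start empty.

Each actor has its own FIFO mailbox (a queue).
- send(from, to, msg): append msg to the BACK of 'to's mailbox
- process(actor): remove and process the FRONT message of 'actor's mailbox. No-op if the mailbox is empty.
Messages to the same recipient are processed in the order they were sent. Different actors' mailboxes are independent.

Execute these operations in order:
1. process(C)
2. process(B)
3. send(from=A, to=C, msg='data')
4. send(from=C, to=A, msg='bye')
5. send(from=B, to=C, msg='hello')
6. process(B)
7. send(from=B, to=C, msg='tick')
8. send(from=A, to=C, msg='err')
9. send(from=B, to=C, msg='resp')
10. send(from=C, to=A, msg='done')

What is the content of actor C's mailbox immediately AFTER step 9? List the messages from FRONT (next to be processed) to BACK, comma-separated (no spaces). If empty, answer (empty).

After 1 (process(C)): A:[] B:[] C:[]
After 2 (process(B)): A:[] B:[] C:[]
After 3 (send(from=A, to=C, msg='data')): A:[] B:[] C:[data]
After 4 (send(from=C, to=A, msg='bye')): A:[bye] B:[] C:[data]
After 5 (send(from=B, to=C, msg='hello')): A:[bye] B:[] C:[data,hello]
After 6 (process(B)): A:[bye] B:[] C:[data,hello]
After 7 (send(from=B, to=C, msg='tick')): A:[bye] B:[] C:[data,hello,tick]
After 8 (send(from=A, to=C, msg='err')): A:[bye] B:[] C:[data,hello,tick,err]
After 9 (send(from=B, to=C, msg='resp')): A:[bye] B:[] C:[data,hello,tick,err,resp]

data,hello,tick,err,resp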